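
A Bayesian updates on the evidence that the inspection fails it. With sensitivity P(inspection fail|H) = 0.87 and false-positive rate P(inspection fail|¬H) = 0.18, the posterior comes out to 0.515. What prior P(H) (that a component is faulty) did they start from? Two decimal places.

P(H) = 0.18

In odds form, posterior odds = prior odds × likelihood ratio, so prior odds = posterior odds ÷ LR.
Posterior odds = 0.515/(1−0.515) = 1.0619. LR = 0.87/0.18 = 4.8333.
Prior odds = 1.0619/4.8333 = 0.2197, so P(H) = 0.2197/(1+0.2197) ≈ 0.18.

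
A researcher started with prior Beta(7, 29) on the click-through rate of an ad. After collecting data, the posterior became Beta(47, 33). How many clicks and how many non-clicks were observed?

40 clicks and 4 non-clicks

Beta is conjugate to the binomial likelihood: posterior = Beta(α+s, β+f).
Match parameters: s=47−7=40, f=33−29=4.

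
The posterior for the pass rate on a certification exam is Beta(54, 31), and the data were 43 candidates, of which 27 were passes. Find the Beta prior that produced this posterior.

Beta(27, 15)

Under Beta–binomial conjugacy the posterior parameters are (α+s, β+f).
So α = 54 − 27 = 27 and β = 31 − 16 = 15.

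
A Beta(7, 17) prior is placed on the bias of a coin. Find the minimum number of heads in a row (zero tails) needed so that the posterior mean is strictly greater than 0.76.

k = 47

After k heads and 0 tails the posterior is Beta(7+k, 17), with mean (7+k)/(7+17+k).
Set (7+k)/(24+k) > 0.76 and solve: k > (0.76·24 − 7)/(1 − 0.76) = 46.833.
The smallest integer exceeding 46.833 is 47.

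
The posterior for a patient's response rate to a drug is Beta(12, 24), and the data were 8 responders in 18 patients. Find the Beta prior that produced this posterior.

Beta(4, 14)

Under Beta–binomial conjugacy the posterior parameters are (α+s, β+f).
Subtract the data counts: 12−8=4, 24−10=14.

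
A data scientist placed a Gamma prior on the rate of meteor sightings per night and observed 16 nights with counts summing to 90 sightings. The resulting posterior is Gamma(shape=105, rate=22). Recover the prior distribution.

Gamma(shape=15, rate=6)

Gamma–Poisson conjugacy: posterior shape = α + Σxᵢ, posterior rate = β + n.
So α = 105 − 90 = 15 and β = 22 − 16 = 6.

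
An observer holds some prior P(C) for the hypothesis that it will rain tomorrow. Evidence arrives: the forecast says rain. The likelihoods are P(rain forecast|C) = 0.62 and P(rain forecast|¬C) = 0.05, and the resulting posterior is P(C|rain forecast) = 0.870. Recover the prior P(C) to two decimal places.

Bayes' rule in odds form gives O(C|E) = O(C)·[P(E|C)/P(E|¬C)], hence O(C) = O(C|E)/LR.
Posterior odds = 0.870/(1−0.870) = 6.6923. LR = 0.62/0.05 = 12.4000.
Prior odds = 6.6923/12.4000 = 0.5397, so P(C) = 0.5397/(1+0.5397) ≈ 0.35.

P(C) = 0.35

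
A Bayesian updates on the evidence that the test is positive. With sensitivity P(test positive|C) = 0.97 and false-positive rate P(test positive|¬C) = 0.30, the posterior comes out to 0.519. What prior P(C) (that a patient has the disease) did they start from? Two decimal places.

P(C) = 0.25

Bayes' rule in odds form gives O(C|E) = O(C)·[P(E|C)/P(E|¬C)], hence O(C) = O(C|E)/LR.
Posterior odds = 0.519/(1−0.519) = 1.0790. LR = 0.97/0.30 = 3.2333.
Prior odds = 1.0790/3.2333 = 0.3337, so P(C) = 0.3337/(1+0.3337) ≈ 0.25.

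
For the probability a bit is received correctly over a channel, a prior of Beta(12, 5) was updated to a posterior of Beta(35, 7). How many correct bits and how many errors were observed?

23 correct bits and 2 errors

Under Beta–binomial conjugacy the posterior parameters are (a+s, b+f).
So s = 35 − 12 = 23 and f = 7 − 5 = 2.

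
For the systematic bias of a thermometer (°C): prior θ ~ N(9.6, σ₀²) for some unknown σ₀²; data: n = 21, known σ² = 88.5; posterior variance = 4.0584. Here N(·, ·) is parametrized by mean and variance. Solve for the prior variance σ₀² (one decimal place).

σ₀² = 109.7

Posterior precision equals prior precision plus data precision: 1/σ_n² = 1/σ₀² + n/σ².
So 1/σ₀² = 1/4.0584 − 21/88.5 = 0.246403 − 0.237288 = 0.009115.
Hence σ₀² = 1/0.009115 ≈ 109.7.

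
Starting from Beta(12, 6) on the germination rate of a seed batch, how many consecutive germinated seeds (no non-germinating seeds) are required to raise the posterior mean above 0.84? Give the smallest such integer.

After k germinated seeds and 0 non-germinating seeds the posterior is Beta(12+k, 6), with mean (12+k)/(12+6+k).
Set (12+k)/(18+k) > 0.84 and solve: k > (0.84·18 − 12)/(1 − 0.84) = 19.500.
The smallest integer exceeding 19.500 is 20, and checking k=20: (32)/(38) = 0.8421 > 0.84.

k = 20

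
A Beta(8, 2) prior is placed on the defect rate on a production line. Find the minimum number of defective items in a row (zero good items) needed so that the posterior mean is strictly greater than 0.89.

After k defective items and 0 good items the posterior is Beta(8+k, 2), with mean (8+k)/(8+2+k).
Set (8+k)/(10+k) > 0.89 and solve: k > (0.89·10 − 8)/(1 − 0.89) = 8.182.
The smallest integer exceeding 8.182 is 9.

k = 9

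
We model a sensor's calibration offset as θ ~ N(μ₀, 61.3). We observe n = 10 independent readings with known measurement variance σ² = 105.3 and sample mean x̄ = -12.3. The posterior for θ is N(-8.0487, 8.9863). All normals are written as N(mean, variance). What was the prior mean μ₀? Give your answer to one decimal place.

The posterior mean is a precision-weighted average: μ_n = (τ₀μ₀ + τ_data·x̄)/(τ₀+τ_data), with τ₀=1/σ₀² and τ_data=n/σ².
Here τ₀ = 1/61.3 = 0.016313 and τ_data = 10/105.3 = 0.094967, so τ_n = 0.111280.
Rearranging for μ₀: μ₀ = (μ_n·τ_n − τ_data·x̄)/τ₀ = (-8.0487·0.111280 − 0.094967·-12.3) / 0.016313 = 0.272435/0.016313 ≈ 16.7.

μ₀ = 16.7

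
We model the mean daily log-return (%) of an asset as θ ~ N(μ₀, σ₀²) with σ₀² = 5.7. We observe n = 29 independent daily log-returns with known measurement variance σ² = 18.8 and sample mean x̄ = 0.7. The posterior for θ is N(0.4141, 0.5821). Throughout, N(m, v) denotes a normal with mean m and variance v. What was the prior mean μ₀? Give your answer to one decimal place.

The posterior mean is a precision-weighted average: μ_n = (τ₀μ₀ + τ_data·x̄)/(τ₀+τ_data), with τ₀=1/σ₀² and τ_data=n/σ².
Here τ₀ = 1/5.7 = 0.175439 and τ_data = 29/18.8 = 1.542553, so τ_n = 1.717992.
Rearranging for μ₀: μ₀ = (μ_n·τ_n − τ_data·x̄)/τ₀ = (0.4141·1.717992 − 1.542553·0.7) / 0.175439 = -0.368367/0.175439 ≈ -2.1.

μ₀ = -2.1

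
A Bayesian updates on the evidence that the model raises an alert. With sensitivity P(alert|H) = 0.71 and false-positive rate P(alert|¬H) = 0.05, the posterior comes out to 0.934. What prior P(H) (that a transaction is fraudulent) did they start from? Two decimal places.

Bayes' rule in odds form gives O(H|E) = O(H)·[P(E|H)/P(E|¬H)], hence O(H) = O(H|E)/LR.
Posterior odds = 0.934/(1−0.934) = 14.1515. LR = 0.71/0.05 = 14.2000.
Prior odds = 14.1515/14.2000 = 0.9966, so P(H) = 0.9966/(1+0.9966) ≈ 0.50.

P(H) = 0.50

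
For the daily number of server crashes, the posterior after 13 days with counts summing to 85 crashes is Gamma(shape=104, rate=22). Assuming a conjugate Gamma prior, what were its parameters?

Gamma(shape=19, rate=9)

A Gamma(α, β) prior (rate parametrization) on a Poisson rate with n observations summing to S gives posterior Gamma(α+S, β+n).
So α = 104 − 85 = 19 and β = 22 − 13 = 9.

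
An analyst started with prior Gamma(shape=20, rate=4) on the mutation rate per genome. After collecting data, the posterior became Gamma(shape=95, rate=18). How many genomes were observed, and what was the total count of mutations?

Gamma–Poisson conjugacy: posterior shape = α + Σxᵢ, posterior rate = β + n.
Matching: Σxᵢ = 95 − 20 = 75 and n = 18 − 4 = 14.

n = 14 genomes with total 75 mutations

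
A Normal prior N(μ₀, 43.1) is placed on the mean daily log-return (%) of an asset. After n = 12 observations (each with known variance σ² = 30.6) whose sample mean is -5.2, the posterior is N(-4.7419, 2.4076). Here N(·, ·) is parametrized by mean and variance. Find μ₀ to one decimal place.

μ₀ = 3.0

The posterior mean is a precision-weighted average: μ_n = (τ₀μ₀ + τ_data·x̄)/(τ₀+τ_data), with τ₀=1/σ₀² and τ_data=n/σ².
Here τ₀ = 1/43.1 = 0.023202 and τ_data = 12/30.6 = 0.392157, so τ_n = 0.415359.
Rearranging for μ₀: μ₀ = (μ_n·τ_n − τ_data·x̄)/τ₀ = (-4.7419·0.415359 − 0.392157·-5.2) / 0.023202 = 0.069626/0.023202 ≈ 3.0.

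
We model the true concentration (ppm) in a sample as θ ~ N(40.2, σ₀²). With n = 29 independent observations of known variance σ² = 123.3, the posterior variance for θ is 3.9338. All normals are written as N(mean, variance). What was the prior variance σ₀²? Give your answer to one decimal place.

σ₀² = 52.6

Posterior precision equals prior precision plus data precision: 1/σ_n² = 1/σ₀² + n/σ².
So 1/σ₀² = 1/3.9338 − 29/123.3 = 0.254207 − 0.235199 = 0.019008.
Hence σ₀² = 1/0.019008 ≈ 52.6.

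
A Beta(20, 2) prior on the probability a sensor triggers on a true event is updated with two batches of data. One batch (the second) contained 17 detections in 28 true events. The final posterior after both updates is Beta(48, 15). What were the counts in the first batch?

11 detections and 2 misses

Sequential conjugate updates are equivalent to a single update on the pooled data, so total successes = posterior α − prior α and total failures = posterior β − prior β.
Total across both batches: 48−20=28 detections, 15−2=13 misses.
Subtract the second batch: 28−17=11 detections and 13−11=2 misses.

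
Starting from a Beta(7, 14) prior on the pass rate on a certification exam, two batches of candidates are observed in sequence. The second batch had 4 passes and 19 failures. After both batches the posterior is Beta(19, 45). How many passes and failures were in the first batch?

8 passes and 12 failures

Because Beta–binomial updating is additive in the counts, the combined data contributed (α_post−α_prior, β_post−β_prior) successes and failures.
Total across both batches: 19−7=12 passes, 45−14=31 failures.
Subtract the second batch: 12−4=8 passes and 31−19=12 failures.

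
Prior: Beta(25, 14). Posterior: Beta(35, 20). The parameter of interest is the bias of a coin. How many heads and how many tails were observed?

10 heads and 6 tails

A Beta(a, b) prior with s successes and f failures in binomial data gives a Beta(a+s, b+f) posterior.
So s = 35 − 25 = 10 and f = 20 − 14 = 6.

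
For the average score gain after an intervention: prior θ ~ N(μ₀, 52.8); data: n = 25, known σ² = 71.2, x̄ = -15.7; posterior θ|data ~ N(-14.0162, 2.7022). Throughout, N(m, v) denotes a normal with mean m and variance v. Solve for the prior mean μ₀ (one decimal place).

μ₀ = 17.2

The posterior mean is a precision-weighted average: μ_n = (τ₀μ₀ + τ_data·x̄)/(τ₀+τ_data), with τ₀=1/σ₀² and τ_data=n/σ².
Here τ₀ = 1/52.8 = 0.018939 and τ_data = 25/71.2 = 0.351124, so τ_n = 0.370063.
Rearranging for μ₀: μ₀ = (μ_n·τ_n − τ_data·x̄)/τ₀ = (-14.0162·0.370063 − 0.351124·-15.7) / 0.018939 = 0.325770/0.018939 ≈ 17.2.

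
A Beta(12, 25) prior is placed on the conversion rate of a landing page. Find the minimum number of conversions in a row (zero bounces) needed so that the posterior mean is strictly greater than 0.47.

k = 11

After k conversions and 0 bounces the posterior is Beta(12+k, 25), with mean (12+k)/(12+25+k).
Set (12+k)/(37+k) > 0.47 and solve: k > (0.47·37 − 12)/(1 − 0.47) = 10.170.
The smallest integer exceeding 10.170 is 11, and checking k=11: (23)/(48) = 0.4792 > 0.47.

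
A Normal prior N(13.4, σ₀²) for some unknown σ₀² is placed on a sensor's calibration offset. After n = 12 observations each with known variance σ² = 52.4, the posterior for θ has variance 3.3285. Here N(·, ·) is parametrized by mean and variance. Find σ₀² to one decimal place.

For the Normal–Normal model with known σ², precisions add: τ_n = τ₀ + n/σ².
So 1/σ₀² = 1/3.3285 − 12/52.4 = 0.300436 − 0.229008 = 0.071428.
Hence σ₀² = 1/0.071428 ≈ 14.0.

σ₀² = 14.0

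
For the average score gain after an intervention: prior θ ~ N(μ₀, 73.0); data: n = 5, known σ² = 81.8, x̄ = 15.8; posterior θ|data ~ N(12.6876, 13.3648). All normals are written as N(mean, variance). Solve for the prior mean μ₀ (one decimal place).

μ₀ = -1.2

With known observation variance, the Normal–Normal posterior has precision τ_n = τ₀ + n/σ² and mean μ_n = (τ₀μ₀ + (n/σ²)x̄)/τ_n.
Here τ₀ = 1/73.0 = 0.013699 and τ_data = 5/81.8 = 0.061125, so τ_n = 0.074824.
Rearranging for μ₀: μ₀ = (μ_n·τ_n − τ_data·x̄)/τ₀ = (12.6876·0.074824 − 0.061125·15.8) / 0.013699 = -0.016438/0.013699 ≈ -1.2.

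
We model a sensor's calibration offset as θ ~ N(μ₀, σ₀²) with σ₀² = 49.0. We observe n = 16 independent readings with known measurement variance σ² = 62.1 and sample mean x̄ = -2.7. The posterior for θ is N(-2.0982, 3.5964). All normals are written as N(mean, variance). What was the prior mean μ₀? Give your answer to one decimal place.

The posterior mean is a precision-weighted average: μ_n = (τ₀μ₀ + τ_data·x̄)/(τ₀+τ_data), with τ₀=1/σ₀² and τ_data=n/σ².
Here τ₀ = 1/49.0 = 0.020408 and τ_data = 16/62.1 = 0.257649, so τ_n = 0.278057.
Rearranging for μ₀: μ₀ = (μ_n·τ_n − τ_data·x̄)/τ₀ = (-2.0982·0.278057 − 0.257649·-2.7) / 0.020408 = 0.112233/0.020408 ≈ 5.5.

μ₀ = 5.5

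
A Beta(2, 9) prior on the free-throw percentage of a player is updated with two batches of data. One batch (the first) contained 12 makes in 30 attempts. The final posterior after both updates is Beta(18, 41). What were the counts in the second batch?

Because Beta–binomial updating is additive in the counts, the combined data contributed (α_post−α_prior, β_post−β_prior) successes and failures.
Total across both batches: 18−2=16 makes, 41−9=32 misses.
Subtract the first batch: 16−12=4 makes and 32−18=14 misses.

4 makes and 14 misses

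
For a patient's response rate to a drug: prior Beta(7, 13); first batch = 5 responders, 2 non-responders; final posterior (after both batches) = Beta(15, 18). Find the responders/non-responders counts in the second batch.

3 responders and 3 non-responders

Because Beta–binomial updating is additive in the counts, the combined data contributed (α_post−α_prior, β_post−β_prior) successes and failures.
Total across both batches: 15−7=8 responders, 18−13=5 non-responders.
Subtract the first batch: 8−5=3 responders and 5−2=3 non-responders.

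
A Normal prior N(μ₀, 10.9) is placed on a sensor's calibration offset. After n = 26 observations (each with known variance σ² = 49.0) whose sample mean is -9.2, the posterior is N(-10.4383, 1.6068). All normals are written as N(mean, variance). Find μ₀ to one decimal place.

μ₀ = -17.6

The posterior mean is a precision-weighted average: μ_n = (τ₀μ₀ + τ_data·x̄)/(τ₀+τ_data), with τ₀=1/σ₀² and τ_data=n/σ².
Here τ₀ = 1/10.9 = 0.091743 and τ_data = 26/49.0 = 0.530612, so τ_n = 0.622355.
Rearranging for μ₀: μ₀ = (μ_n·τ_n − τ_data·x̄)/τ₀ = (-10.4383·0.622355 − 0.530612·-9.2) / 0.091743 = -1.614698/0.091743 ≈ -17.6.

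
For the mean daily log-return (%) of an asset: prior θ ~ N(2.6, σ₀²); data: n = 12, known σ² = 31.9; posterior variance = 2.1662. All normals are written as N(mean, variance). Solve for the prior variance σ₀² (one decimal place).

σ₀² = 11.7

For the Normal–Normal model with known σ², precisions add: τ_n = τ₀ + n/σ².
So 1/σ₀² = 1/2.1662 − 12/31.9 = 0.461638 − 0.376176 = 0.085462.
Hence σ₀² = 1/0.085462 ≈ 11.7.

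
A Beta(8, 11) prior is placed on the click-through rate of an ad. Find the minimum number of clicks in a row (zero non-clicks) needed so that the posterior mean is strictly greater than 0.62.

k = 10

After k clicks and 0 non-clicks the posterior is Beta(8+k, 11), with mean (8+k)/(8+11+k).
Set (8+k)/(19+k) > 0.62 and solve: k > (0.62·19 − 8)/(1 − 0.62) = 9.947.
The smallest integer exceeding 9.947 is 10.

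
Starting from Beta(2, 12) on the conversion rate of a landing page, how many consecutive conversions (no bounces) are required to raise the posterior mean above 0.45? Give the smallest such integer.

After k conversions and 0 bounces the posterior is Beta(2+k, 12), with mean (2+k)/(2+12+k).
Set (2+k)/(14+k) > 0.45 and solve: k > (0.45·14 − 2)/(1 − 0.45) = 7.818.
The smallest integer exceeding 7.818 is 8, and checking k=8: (10)/(22) = 0.4545 > 0.45.

k = 8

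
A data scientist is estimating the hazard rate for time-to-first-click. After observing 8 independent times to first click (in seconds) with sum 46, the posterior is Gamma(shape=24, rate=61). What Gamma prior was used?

Gamma(shape=16, rate=15)

Gamma–exponential conjugacy: posterior shape = α + n, posterior rate = β + Σtᵢ.
So α = 24 − 8 = 16 and β = 61 − 46 = 15.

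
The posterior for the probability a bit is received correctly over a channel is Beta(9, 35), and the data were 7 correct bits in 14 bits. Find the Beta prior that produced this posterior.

Beta is conjugate to the binomial likelihood: posterior = Beta(a+s, b+f).
Subtract the data counts: 9−7=2, 35−7=28.

Beta(2, 28)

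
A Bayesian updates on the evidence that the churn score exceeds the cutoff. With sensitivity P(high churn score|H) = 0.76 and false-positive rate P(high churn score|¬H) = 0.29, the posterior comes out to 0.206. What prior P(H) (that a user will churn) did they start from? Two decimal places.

P(H) = 0.09

Bayes' rule in odds form gives O(H|E) = O(H)·[P(E|H)/P(E|¬H)], hence O(H) = O(H|E)/LR.
Posterior odds = 0.206/(1−0.206) = 0.2594. LR = 0.76/0.29 = 2.6207.
Prior odds = 0.2594/2.6207 = 0.0990, so P(H) = 0.0990/(1+0.0990) ≈ 0.09.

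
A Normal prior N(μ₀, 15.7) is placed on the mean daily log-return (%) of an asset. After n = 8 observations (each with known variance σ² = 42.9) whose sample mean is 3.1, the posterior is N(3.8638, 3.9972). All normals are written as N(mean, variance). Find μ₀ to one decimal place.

μ₀ = 6.1

With known observation variance, the Normal–Normal posterior has precision τ_n = τ₀ + n/σ² and mean μ_n = (τ₀μ₀ + (n/σ²)x̄)/τ_n.
Here τ₀ = 1/15.7 = 0.063694 and τ_data = 8/42.9 = 0.186480, so τ_n = 0.250174.
Rearranging for μ₀: μ₀ = (μ_n·τ_n − τ_data·x̄)/τ₀ = (3.8638·0.250174 − 0.186480·3.1) / 0.063694 = 0.388534/0.063694 ≈ 6.1.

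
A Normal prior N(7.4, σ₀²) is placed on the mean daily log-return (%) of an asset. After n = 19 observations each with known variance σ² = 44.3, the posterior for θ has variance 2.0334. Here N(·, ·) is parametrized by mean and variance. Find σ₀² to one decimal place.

σ₀² = 15.9

For the Normal–Normal model with known σ², precisions add: τ_n = τ₀ + n/σ².
So 1/σ₀² = 1/2.0334 − 19/44.3 = 0.491787 − 0.428894 = 0.062893.
Hence σ₀² = 1/0.062893 ≈ 15.9.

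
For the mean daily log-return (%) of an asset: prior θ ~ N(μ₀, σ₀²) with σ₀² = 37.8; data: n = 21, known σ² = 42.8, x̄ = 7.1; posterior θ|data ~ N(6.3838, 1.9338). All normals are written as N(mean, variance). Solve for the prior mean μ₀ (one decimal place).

With known observation variance, the Normal–Normal posterior has precision τ_n = τ₀ + n/σ² and mean μ_n = (τ₀μ₀ + (n/σ²)x̄)/τ_n.
Here τ₀ = 1/37.8 = 0.026455 and τ_data = 21/42.8 = 0.490654, so τ_n = 0.517109.
Rearranging for μ₀: μ₀ = (μ_n·τ_n − τ_data·x̄)/τ₀ = (6.3838·0.517109 − 0.490654·7.1) / 0.026455 = -0.182523/0.026455 ≈ -6.9.

μ₀ = -6.9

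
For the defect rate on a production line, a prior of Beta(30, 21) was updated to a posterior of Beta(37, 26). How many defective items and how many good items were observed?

7 defective items and 5 good items

Beta is conjugate to the binomial likelihood: posterior = Beta(a+s, b+f).
So s = 37 − 30 = 7 and f = 26 − 21 = 5.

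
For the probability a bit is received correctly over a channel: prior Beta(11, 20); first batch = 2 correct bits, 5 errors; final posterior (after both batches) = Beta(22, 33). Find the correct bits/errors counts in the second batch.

Sequential conjugate updates are equivalent to a single update on the pooled data, so total successes = posterior α − prior α and total failures = posterior β − prior β.
Total across both batches: 22−11=11 correct bits, 33−20=13 errors.
Subtract the first batch: 11−2=9 correct bits and 13−5=8 errors.

9 correct bits and 8 errors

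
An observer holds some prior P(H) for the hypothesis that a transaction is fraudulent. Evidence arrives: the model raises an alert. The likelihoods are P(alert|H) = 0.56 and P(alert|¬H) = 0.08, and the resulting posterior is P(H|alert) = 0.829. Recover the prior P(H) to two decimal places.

Bayes' rule in odds form gives O(H|E) = O(H)·[P(E|H)/P(E|¬H)], hence O(H) = O(H|E)/LR.
Posterior odds = 0.829/(1−0.829) = 4.8480. LR = 0.56/0.08 = 7.0000.
Prior odds = 4.8480/7.0000 = 0.6926, so P(H) = 0.6926/(1+0.6926) ≈ 0.41.

P(H) = 0.41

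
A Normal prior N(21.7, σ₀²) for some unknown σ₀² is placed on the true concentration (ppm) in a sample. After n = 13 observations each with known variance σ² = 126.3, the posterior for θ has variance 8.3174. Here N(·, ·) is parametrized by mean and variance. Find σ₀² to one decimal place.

For the Normal–Normal model with known σ², precisions add: τ_n = τ₀ + n/σ².
So 1/σ₀² = 1/8.3174 − 13/126.3 = 0.120230 − 0.102930 = 0.017300.
Hence σ₀² = 1/0.017300 ≈ 57.8.

σ₀² = 57.8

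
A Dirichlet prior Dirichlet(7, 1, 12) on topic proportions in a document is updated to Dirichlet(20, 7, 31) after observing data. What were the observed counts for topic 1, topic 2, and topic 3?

For a Dirichlet(α) prior with multinomial counts c, the posterior is Dirichlet(α + c) componentwise.
Counts are posterior − prior componentwise: 20−7=13, 7−1=6, 31−12=19.

counts (13, 6, 19)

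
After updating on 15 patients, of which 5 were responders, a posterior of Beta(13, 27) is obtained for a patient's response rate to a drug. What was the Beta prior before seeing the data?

Under Beta–binomial conjugacy the posterior parameters are (a+s, b+f).
So a = 13 − 5 = 8 and b = 27 − 10 = 17.

Beta(8, 17)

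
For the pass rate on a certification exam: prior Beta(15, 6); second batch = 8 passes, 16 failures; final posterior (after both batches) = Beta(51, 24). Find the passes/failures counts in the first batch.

28 passes and 2 failures

Because Beta–binomial updating is additive in the counts, the combined data contributed (α_post−α_prior, β_post−β_prior) successes and failures.
Total across both batches: 51−15=36 passes, 24−6=18 failures.
Subtract the second batch: 36−8=28 passes and 18−16=2 failures.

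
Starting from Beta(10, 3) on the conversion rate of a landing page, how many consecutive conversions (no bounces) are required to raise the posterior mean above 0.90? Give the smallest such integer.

k = 18

After k conversions and 0 bounces the posterior is Beta(10+k, 3), with mean (10+k)/(10+3+k).
Set (10+k)/(13+k) > 0.90 and solve: k > (0.90·13 − 10)/(1 − 0.90) = 17.000.
The smallest integer exceeding 17.000 is 18.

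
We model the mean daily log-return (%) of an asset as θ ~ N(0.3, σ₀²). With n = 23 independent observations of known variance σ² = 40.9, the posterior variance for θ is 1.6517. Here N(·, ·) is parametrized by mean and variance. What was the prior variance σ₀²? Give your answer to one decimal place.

For the Normal–Normal model with known σ², precisions add: τ_n = τ₀ + n/σ².
So 1/σ₀² = 1/1.6517 − 23/40.9 = 0.605437 − 0.562347 = 0.043090.
Hence σ₀² = 1/0.043090 ≈ 23.2.

σ₀² = 23.2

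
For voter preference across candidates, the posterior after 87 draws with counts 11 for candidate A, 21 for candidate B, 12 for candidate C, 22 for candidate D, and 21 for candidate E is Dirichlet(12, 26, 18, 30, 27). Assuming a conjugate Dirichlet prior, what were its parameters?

For a Dirichlet(α) prior with multinomial counts c, the posterior is Dirichlet(α + c) componentwise.
Subtract each count from the matching posterior parameter: 12−11=1, 26−21=5, 18−12=6, 30−22=8, 27−21=6.

Dirichlet(1, 5, 6, 8, 6)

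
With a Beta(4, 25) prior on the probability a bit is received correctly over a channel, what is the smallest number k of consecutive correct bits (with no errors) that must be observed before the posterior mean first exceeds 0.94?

k = 388

After k correct bits and 0 errors the posterior is Beta(4+k, 25), with mean (4+k)/(4+25+k).
Set (4+k)/(29+k) > 0.94 and solve: k > (0.94·29 − 4)/(1 − 0.94) = 387.667.
The smallest integer exceeding 387.667 is 388, and checking k=388: (392)/(417) = 0.9400 > 0.94.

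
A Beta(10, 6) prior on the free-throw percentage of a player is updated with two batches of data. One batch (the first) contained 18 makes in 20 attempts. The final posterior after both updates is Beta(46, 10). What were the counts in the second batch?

18 makes and 2 misses

Sequential conjugate updates are equivalent to a single update on the pooled data, so total successes = posterior α − prior α and total failures = posterior β − prior β.
Total across both batches: 46−10=36 makes, 10−6=4 misses.
Subtract the first batch: 36−18=18 makes and 4−2=2 misses.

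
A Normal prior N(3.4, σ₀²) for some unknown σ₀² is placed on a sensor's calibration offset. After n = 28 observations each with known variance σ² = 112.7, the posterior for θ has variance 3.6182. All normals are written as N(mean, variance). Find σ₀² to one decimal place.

For the Normal–Normal model with known σ², precisions add: τ_n = τ₀ + n/σ².
So 1/σ₀² = 1/3.6182 − 28/112.7 = 0.276381 − 0.248447 = 0.027934.
Hence σ₀² = 1/0.027934 ≈ 35.8.

σ₀² = 35.8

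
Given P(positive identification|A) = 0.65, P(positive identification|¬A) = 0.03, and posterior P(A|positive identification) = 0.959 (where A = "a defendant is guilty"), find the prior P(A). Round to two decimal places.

In odds form, posterior odds = prior odds × likelihood ratio, so prior odds = posterior odds ÷ LR.
Posterior odds = 0.959/(1−0.959) = 23.3902. LR = 0.65/0.03 = 21.6667.
Prior odds = 23.3902/21.6667 = 1.0795, so P(A) = 1.0795/(1+1.0795) ≈ 0.52.

P(A) = 0.52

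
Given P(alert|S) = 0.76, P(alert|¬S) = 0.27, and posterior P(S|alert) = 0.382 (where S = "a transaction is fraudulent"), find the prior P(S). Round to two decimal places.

In odds form, posterior odds = prior odds × likelihood ratio, so prior odds = posterior odds ÷ LR.
Posterior odds = 0.382/(1−0.382) = 0.6181. LR = 0.76/0.27 = 2.8148.
Prior odds = 0.6181/2.8148 = 0.2196, so P(S) = 0.2196/(1+0.2196) ≈ 0.18.

P(S) = 0.18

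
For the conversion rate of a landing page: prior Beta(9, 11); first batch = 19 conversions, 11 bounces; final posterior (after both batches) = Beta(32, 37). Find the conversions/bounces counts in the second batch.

Sequential conjugate updates are equivalent to a single update on the pooled data, so total successes = posterior α − prior α and total failures = posterior β − prior β.
Total across both batches: 32−9=23 conversions, 37−11=26 bounces.
Subtract the first batch: 23−19=4 conversions and 26−11=15 bounces.

4 conversions and 15 bounces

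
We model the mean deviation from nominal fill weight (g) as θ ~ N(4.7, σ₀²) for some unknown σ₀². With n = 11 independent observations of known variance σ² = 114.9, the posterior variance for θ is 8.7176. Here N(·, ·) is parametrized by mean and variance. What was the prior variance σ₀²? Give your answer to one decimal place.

σ₀² = 52.7

Posterior precision equals prior precision plus data precision: 1/σ_n² = 1/σ₀² + n/σ².
So 1/σ₀² = 1/8.7176 − 11/114.9 = 0.114710 − 0.095735 = 0.018975.
Hence σ₀² = 1/0.018975 ≈ 52.7.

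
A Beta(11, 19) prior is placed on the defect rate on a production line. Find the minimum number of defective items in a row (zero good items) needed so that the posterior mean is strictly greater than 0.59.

k = 17

After k defective items and 0 good items the posterior is Beta(11+k, 19), with mean (11+k)/(11+19+k).
Set (11+k)/(30+k) > 0.59 and solve: k > (0.59·30 − 11)/(1 − 0.59) = 16.341.
The smallest integer exceeding 16.341 is 17.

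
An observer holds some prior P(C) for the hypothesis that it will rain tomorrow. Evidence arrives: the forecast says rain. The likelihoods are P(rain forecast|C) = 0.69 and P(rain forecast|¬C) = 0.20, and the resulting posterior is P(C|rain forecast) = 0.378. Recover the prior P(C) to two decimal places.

P(C) = 0.15

In odds form, posterior odds = prior odds × likelihood ratio, so prior odds = posterior odds ÷ LR.
Posterior odds = 0.378/(1−0.378) = 0.6077. LR = 0.69/0.20 = 3.4500.
Prior odds = 0.6077/3.4500 = 0.1761, so P(C) = 0.1761/(1+0.1761) ≈ 0.15.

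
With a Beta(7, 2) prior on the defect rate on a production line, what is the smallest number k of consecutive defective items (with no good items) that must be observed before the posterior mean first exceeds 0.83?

After k defective items and 0 good items the posterior is Beta(7+k, 2), with mean (7+k)/(7+2+k).
Set (7+k)/(9+k) > 0.83 and solve: k > (0.83·9 − 7)/(1 − 0.83) = 2.765.
The smallest integer exceeding 2.765 is 3.

k = 3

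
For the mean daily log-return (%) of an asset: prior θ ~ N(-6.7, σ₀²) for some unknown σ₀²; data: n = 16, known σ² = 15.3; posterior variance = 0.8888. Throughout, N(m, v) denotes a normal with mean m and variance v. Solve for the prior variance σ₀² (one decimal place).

For the Normal–Normal model with known σ², precisions add: τ_n = τ₀ + n/σ².
So 1/σ₀² = 1/0.8888 − 16/15.3 = 1.125113 − 1.045752 = 0.079361.
Hence σ₀² = 1/0.079361 ≈ 12.6.

σ₀² = 12.6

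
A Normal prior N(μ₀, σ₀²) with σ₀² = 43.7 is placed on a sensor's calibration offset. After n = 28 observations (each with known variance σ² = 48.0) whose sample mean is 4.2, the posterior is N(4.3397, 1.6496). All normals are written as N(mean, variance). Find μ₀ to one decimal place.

With known observation variance, the Normal–Normal posterior has precision τ_n = τ₀ + n/σ² and mean μ_n = (τ₀μ₀ + (n/σ²)x̄)/τ_n.
Here τ₀ = 1/43.7 = 0.022883 and τ_data = 28/48.0 = 0.583333, so τ_n = 0.606216.
Rearranging for μ₀: μ₀ = (μ_n·τ_n − τ_data·x̄)/τ₀ = (4.3397·0.606216 − 0.583333·4.2) / 0.022883 = 0.180797/0.022883 ≈ 7.9.

μ₀ = 7.9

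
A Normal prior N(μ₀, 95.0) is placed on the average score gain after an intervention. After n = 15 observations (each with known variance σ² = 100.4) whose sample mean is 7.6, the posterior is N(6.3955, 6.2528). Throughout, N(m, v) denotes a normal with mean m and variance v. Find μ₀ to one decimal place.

μ₀ = -10.7

The posterior mean is a precision-weighted average: μ_n = (τ₀μ₀ + τ_data·x̄)/(τ₀+τ_data), with τ₀=1/σ₀² and τ_data=n/σ².
Here τ₀ = 1/95.0 = 0.010526 and τ_data = 15/100.4 = 0.149402, so τ_n = 0.159928.
Rearranging for μ₀: μ₀ = (μ_n·τ_n − τ_data·x̄)/τ₀ = (6.3955·0.159928 − 0.149402·7.6) / 0.010526 = -0.112636/0.010526 ≈ -10.7.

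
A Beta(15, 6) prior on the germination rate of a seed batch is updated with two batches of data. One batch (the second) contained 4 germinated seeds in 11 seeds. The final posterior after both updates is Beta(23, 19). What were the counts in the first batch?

Sequential conjugate updates are equivalent to a single update on the pooled data, so total successes = posterior α − prior α and total failures = posterior β − prior β.
Total across both batches: 23−15=8 germinated seeds, 19−6=13 non-germinating seeds.
Subtract the second batch: 8−4=4 germinated seeds and 13−7=6 non-germinating seeds.

4 germinated seeds and 6 non-germinating seeds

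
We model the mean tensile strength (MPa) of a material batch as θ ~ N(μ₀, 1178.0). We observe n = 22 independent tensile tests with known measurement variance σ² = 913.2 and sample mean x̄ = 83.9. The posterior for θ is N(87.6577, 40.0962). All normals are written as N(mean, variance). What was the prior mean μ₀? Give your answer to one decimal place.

μ₀ = 194.3

The posterior mean is a precision-weighted average: μ_n = (τ₀μ₀ + τ_data·x̄)/(τ₀+τ_data), with τ₀=1/σ₀² and τ_data=n/σ².
Here τ₀ = 1/1178.0 = 0.000849 and τ_data = 22/913.2 = 0.024091, so τ_n = 0.024940.
Rearranging for μ₀: μ₀ = (μ_n·τ_n − τ_data·x̄)/τ₀ = (87.6577·0.024940 − 0.024091·83.9) / 0.000849 = 0.164948/0.000849 ≈ 194.3.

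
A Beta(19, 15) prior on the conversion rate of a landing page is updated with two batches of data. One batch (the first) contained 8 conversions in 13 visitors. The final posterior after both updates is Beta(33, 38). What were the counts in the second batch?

Because Beta–binomial updating is additive in the counts, the combined data contributed (α_post−α_prior, β_post−β_prior) successes and failures.
Total across both batches: 33−19=14 conversions, 38−15=23 bounces.
Subtract the first batch: 14−8=6 conversions and 23−5=18 bounces.

6 conversions and 18 bounces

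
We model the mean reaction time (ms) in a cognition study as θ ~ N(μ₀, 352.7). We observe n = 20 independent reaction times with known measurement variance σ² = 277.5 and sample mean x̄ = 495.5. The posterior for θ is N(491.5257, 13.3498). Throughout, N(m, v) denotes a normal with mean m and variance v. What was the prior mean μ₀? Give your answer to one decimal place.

The posterior mean is a precision-weighted average: μ_n = (τ₀μ₀ + τ_data·x̄)/(τ₀+τ_data), with τ₀=1/σ₀² and τ_data=n/σ².
Here τ₀ = 1/352.7 = 0.002835 and τ_data = 20/277.5 = 0.072072, so τ_n = 0.074907.
Rearranging for μ₀: μ₀ = (μ_n·τ_n − τ_data·x̄)/τ₀ = (491.5257·0.074907 − 0.072072·495.5) / 0.002835 = 1.107040/0.002835 ≈ 390.5.

μ₀ = 390.5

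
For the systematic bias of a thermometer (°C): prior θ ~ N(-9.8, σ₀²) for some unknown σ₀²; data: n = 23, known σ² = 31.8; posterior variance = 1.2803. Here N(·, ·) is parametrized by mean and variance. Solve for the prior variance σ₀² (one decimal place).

For the Normal–Normal model with known σ², precisions add: τ_n = τ₀ + n/σ².
So 1/σ₀² = 1/1.2803 − 23/31.8 = 0.781067 − 0.723270 = 0.057797.
Hence σ₀² = 1/0.057797 ≈ 17.3.

σ₀² = 17.3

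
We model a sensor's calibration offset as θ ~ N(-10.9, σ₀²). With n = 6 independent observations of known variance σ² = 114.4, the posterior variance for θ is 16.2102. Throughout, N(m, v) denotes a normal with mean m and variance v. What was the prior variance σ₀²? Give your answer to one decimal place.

σ₀² = 108.2

Posterior precision equals prior precision plus data precision: 1/σ_n² = 1/σ₀² + n/σ².
So 1/σ₀² = 1/16.2102 − 6/114.4 = 0.061690 − 0.052448 = 0.009242.
Hence σ₀² = 1/0.009242 ≈ 108.2.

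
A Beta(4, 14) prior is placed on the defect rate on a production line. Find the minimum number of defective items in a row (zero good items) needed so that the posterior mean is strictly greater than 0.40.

After k defective items and 0 good items the posterior is Beta(4+k, 14), with mean (4+k)/(4+14+k).
Set (4+k)/(18+k) > 0.40 and solve: k > (0.40·18 − 4)/(1 − 0.40) = 5.333.
The smallest integer exceeding 5.333 is 6.

k = 6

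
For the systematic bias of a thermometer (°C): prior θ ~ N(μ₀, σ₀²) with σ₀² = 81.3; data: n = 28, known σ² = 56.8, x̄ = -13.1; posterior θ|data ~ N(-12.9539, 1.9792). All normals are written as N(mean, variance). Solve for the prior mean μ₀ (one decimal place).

The posterior mean is a precision-weighted average: μ_n = (τ₀μ₀ + τ_data·x̄)/(τ₀+τ_data), with τ₀=1/σ₀² and τ_data=n/σ².
Here τ₀ = 1/81.3 = 0.012300 and τ_data = 28/56.8 = 0.492958, so τ_n = 0.505258.
Rearranging for μ₀: μ₀ = (μ_n·τ_n − τ_data·x̄)/τ₀ = (-12.9539·0.505258 − 0.492958·-13.1) / 0.012300 = -0.087312/0.012300 ≈ -7.1.

μ₀ = -7.1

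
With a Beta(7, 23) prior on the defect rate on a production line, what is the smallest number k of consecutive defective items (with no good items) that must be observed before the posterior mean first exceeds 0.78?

After k defective items and 0 good items the posterior is Beta(7+k, 23), with mean (7+k)/(7+23+k).
Set (7+k)/(30+k) > 0.78 and solve: k > (0.78·30 − 7)/(1 − 0.78) = 74.545.
The smallest integer exceeding 74.545 is 75, and checking k=75: (82)/(105) = 0.7810 > 0.78.

k = 75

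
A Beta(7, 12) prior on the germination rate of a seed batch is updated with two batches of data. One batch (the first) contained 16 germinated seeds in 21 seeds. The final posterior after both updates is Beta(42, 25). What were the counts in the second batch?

Sequential conjugate updates are equivalent to a single update on the pooled data, so total successes = posterior α − prior α and total failures = posterior β − prior β.
Total across both batches: 42−7=35 germinated seeds, 25−12=13 non-germinating seeds.
Subtract the first batch: 35−16=19 germinated seeds and 13−5=8 non-germinating seeds.

19 germinated seeds and 8 non-germinating seeds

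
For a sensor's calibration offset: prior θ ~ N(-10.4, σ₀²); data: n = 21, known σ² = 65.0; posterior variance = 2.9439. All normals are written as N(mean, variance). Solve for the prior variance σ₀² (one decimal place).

σ₀² = 60.2

Posterior precision equals prior precision plus data precision: 1/σ_n² = 1/σ₀² + n/σ².
So 1/σ₀² = 1/2.9439 − 21/65.0 = 0.339685 − 0.323077 = 0.016608.
Hence σ₀² = 1/0.016608 ≈ 60.2.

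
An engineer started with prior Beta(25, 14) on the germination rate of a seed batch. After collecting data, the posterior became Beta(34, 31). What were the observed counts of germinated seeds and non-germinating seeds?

9 germinated seeds and 17 non-germinating seeds

Under Beta–binomial conjugacy the posterior parameters are (α+s, β+f).
Match parameters: s=34−25=9, f=31−14=17.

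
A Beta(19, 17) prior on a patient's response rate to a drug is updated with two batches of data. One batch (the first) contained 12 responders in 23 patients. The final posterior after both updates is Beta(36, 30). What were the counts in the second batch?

Because Beta–binomial updating is additive in the counts, the combined data contributed (α_post−α_prior, β_post−β_prior) successes and failures.
Total across both batches: 36−19=17 responders, 30−17=13 non-responders.
Subtract the first batch: 17−12=5 responders and 13−11=2 non-responders.

5 responders and 2 non-responders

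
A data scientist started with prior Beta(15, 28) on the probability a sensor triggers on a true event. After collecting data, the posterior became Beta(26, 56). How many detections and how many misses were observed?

A Beta(a, b) prior with s successes and f failures in binomial data gives a Beta(a+s, b+f) posterior.
Match parameters: s=26−15=11, f=56−28=28.

11 detections and 28 misses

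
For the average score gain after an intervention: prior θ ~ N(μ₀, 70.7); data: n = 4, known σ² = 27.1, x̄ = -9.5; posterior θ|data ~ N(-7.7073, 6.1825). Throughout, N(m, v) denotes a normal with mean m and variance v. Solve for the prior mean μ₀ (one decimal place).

With known observation variance, the Normal–Normal posterior has precision τ_n = τ₀ + n/σ² and mean μ_n = (τ₀μ₀ + (n/σ²)x̄)/τ_n.
Here τ₀ = 1/70.7 = 0.014144 and τ_data = 4/27.1 = 0.147601, so τ_n = 0.161745.
Rearranging for μ₀: μ₀ = (μ_n·τ_n − τ_data·x̄)/τ₀ = (-7.7073·0.161745 − 0.147601·-9.5) / 0.014144 = 0.155592/0.014144 ≈ 11.0.

μ₀ = 11.0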